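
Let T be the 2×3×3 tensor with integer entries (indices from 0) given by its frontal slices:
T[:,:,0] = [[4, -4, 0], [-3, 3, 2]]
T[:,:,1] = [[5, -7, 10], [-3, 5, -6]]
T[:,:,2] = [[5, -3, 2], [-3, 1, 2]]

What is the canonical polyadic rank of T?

Lower bound: the mode-3 unfolding of T (rows indexed by k, columns by (i,j) = (0,0), (0,1), (0,2), (1,0), (1,1), (1,2)) is [[4, -4, 0, -3, 3, 2], [5, -7, 10, -3, 5, -6], [5, -3, 2, -3, 1, 2]].
There the 3×3 minor on rows k ∈ {0, 1, 2}, columns (i,j) ∈ {(0,0), (0,1), (0,2)} is det [[4, -4, 0], [5, -7, 10], [5, -3, 2]] = -96 ≠ 0, so this unfolding has rank ≥ 3; CP rank is at least every unfolding rank, so rank(T) ≥ 3. (This is only a lower bound: in general the CP rank may exceed every unfolding rank, so we still need to exhibit 3 rank-1 terms summing to T.)
Upper bound: T is a sum of 3 rank-1 terms, T = (1, -1) (x) (0, 1, -2) (x) (0, -2, 2) + (1, -1) (x) (1, -1, -2) (x) (2, 1, 1) + (2, -1) (x) (1, -1, 2) (x) (1, 2, 2) (written with every a and b primitive with positive leading entry and the scale carried by c; CP decompositions are not unique, and this one is verified by expanding entrywise), so rank(T) ≤ 3.
These bounds meet, so rank(T) = 3.
Check entry T[1,1,0] = 3: (-1)·(1)·(0) + (-1)·(-1)·(2) + (-1)·(-1)·(1) = 3.

3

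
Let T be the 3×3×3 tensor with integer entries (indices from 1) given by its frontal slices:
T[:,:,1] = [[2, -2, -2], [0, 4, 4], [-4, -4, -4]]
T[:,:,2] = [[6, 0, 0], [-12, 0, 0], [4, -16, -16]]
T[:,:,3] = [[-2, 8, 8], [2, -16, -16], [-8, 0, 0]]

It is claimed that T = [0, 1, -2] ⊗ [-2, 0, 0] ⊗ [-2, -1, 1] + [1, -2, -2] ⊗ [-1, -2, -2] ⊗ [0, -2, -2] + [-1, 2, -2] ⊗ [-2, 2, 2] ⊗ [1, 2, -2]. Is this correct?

No

Reconstruct entry (2,1,2) from the claimed factors: Σₗ aₗ[2]bₗ[1]cₗ[2] = (1)·(-2)·(-1) + (-2)·(-1)·(-2) + (2)·(-2)·(2) = -10, but T[2,1,2] = -12. The claim is false.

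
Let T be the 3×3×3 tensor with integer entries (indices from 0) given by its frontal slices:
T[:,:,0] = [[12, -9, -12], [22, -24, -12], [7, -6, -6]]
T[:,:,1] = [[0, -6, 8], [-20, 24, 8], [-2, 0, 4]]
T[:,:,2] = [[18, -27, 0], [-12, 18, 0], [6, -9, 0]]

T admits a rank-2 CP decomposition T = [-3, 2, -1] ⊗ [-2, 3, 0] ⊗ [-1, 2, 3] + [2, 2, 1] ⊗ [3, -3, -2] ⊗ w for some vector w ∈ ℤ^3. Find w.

Subtract the known terms from T to get the rank-1 residual R = [2, 2, 1] ⊗ [3, -3, -2] ⊗ w, so R[i,j,k] = a[i]·b[j]·w[k]. Pick indices with nonzero a[0]·b[0] = (2)·(3) = 6. Only the fibre through (0,0,·) is needed: R[0,0,:] = T[0,0,:] − Σₗ aₗ[0]bₗ[0]cₗ = [12, 0, 18] − (-3)·(-2)·[-1, 2, 3] = [18, -12, 0]. Then w[k] = R[0,0,k] / 6 for each k, giving w = [18, -12, 0] / 6 = [3, -2, 0].

w = [3, -2, 0]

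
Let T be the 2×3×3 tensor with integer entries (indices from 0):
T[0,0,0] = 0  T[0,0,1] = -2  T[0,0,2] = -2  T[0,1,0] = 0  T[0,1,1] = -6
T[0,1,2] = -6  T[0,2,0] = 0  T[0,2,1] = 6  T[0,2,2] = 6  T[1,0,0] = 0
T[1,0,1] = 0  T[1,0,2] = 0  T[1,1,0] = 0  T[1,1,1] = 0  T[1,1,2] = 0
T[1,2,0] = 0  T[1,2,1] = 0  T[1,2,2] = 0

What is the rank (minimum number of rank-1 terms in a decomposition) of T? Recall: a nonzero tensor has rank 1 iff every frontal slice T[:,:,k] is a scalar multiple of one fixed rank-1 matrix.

Lower bound: T ≠ 0 (e.g. T[0,0,1] = -2), so rank(T) ≥ 1.
Upper bound: if T = a ⊗ b ⊗ c then every fibre of T is a multiple of the corresponding factor, so read the factors off the fibres through the nonzero entry T[0,0,1] = -2.
The mode-1 fibre T[:,0,1] = [-2, 0] gives a = [1, 0] (primitive direction); the mode-2 fibre T[0,:,1] = [-2, -6, 6] gives b = [1, 3, -3]; then c[k] = T[0,0,k] / (a[0]·b[0]) = [0, -2, -2] / 1 = [0, -2, -2].
Expanding [1, 0] ⊗ [1, 3, -3] ⊗ [0, -2, -2] reproduces all 18 entries of T, so T = [1, 0] ⊗ [1, 3, -3] ⊗ [0, -2, -2] and rank(T) ≤ 1.
These bounds meet, so rank(T) = 1.

1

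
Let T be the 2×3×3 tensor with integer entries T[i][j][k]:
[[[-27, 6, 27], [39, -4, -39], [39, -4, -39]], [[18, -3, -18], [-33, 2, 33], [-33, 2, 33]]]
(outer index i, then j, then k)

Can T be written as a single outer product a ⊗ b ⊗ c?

The mode-3 unfolding of T (rows indexed by k, columns by (i,j) = (0,0), (0,1), (0,2), (1,0), (1,1), (1,2)) is [[-27, 39, 39, 18, -33, -33], [6, -4, -4, -3, 2, 2], [27, -39, -39, -18, 33, 33]].
There the 2×2 minor on rows k ∈ {0, 1}, columns (i,j) ∈ {(0,0), (0,1)} is det [[-27, 39], [6, -4]] = -126 ≠ 0, so this unfolding has rank ≥ 2; CP rank is at least every unfolding rank, so rank(T) ≥ 2.
In particular rank(T) ≥ 2 > 1, so T is not rank-1.

No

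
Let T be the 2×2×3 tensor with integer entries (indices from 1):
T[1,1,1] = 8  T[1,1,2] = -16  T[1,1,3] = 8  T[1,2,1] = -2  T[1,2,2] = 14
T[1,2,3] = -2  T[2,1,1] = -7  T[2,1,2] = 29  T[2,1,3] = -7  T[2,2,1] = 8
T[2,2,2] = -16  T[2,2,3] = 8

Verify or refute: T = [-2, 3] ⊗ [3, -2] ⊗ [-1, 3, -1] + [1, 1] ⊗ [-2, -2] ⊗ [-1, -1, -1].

Reconstruct entrywise from the claimed factors. For example, T[1,2,3] = -2 and Σₗ aₗ[1]bₗ[2]cₗ[3] = (-2)·(-2)·(-1) + (1)·(-2)·(-1) = -2; checking all 12 entries, every one matches. The claim holds.

Yes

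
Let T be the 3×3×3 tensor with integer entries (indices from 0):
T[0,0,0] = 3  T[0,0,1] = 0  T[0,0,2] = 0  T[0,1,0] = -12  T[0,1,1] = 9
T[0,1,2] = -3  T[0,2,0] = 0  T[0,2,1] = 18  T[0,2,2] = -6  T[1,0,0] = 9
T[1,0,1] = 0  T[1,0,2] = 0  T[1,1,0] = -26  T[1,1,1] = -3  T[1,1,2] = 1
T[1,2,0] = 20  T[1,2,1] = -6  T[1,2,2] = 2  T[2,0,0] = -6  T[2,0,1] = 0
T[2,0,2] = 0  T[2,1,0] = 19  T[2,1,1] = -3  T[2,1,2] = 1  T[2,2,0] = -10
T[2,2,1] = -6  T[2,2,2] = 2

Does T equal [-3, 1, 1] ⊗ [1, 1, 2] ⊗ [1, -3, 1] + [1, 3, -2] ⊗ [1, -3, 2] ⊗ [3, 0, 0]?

No

Reconstruct entry (0,0,0) from the claimed factors: Σₗ aₗ[0]bₗ[0]cₗ[0] = (-3)·(1)·(1) + (1)·(1)·(3) = 0, but T[0,0,0] = 3. The claim is false.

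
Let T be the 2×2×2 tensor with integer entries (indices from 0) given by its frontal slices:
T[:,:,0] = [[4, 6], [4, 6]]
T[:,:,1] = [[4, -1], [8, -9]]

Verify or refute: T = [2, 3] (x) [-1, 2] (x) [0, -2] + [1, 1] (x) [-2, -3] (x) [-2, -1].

No

Reconstruct entry (0,0,1) from the claimed factors: Σₗ aₗ[0]bₗ[0]cₗ[1] = (2)·(-1)·(-2) + (1)·(-2)·(-1) = 6, but T[0,0,1] = 4. The claim is false.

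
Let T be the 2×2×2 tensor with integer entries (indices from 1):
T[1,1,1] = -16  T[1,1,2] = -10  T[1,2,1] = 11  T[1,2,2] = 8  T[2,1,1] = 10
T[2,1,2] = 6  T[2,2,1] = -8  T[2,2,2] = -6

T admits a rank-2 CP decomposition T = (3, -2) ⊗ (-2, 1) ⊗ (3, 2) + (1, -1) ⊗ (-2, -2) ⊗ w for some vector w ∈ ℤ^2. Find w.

Subtract the known terms from T to get the rank-1 residual R = (1, -1) ⊗ (-2, -2) ⊗ w, so R[i,j,k] = a[i]·b[j]·w[k]. Pick indices with nonzero a[1]·b[1] = (1)·(-2) = -2. Only the fibre through (1,1,·) is needed: R[1,1,:] = T[1,1,:] − Σₗ aₗ[1]bₗ[1]cₗ = [-16, -10] − (3)·(-2)·(3, 2) = [2, 2]. Then w[k] = R[1,1,k] / -2 for each k, giving w = [2, 2] / -2 = (-1, -1).

w = (-1, -1)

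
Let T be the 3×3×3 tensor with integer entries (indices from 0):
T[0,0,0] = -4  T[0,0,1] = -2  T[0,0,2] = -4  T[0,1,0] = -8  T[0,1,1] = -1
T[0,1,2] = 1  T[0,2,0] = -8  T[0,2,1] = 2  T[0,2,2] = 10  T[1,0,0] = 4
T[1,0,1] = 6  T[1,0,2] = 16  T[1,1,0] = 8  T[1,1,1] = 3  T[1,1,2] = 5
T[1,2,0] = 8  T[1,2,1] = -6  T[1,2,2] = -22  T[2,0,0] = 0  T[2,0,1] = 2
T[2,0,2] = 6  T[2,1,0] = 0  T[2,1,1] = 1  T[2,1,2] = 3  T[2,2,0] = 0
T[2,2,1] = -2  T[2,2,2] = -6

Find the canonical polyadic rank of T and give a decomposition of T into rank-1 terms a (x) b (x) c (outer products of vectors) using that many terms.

rank(T) = 2

Lower bound: the mode-3 unfolding of T (rows indexed by k, columns by (i,j) = (0,0), (0,1), (0,2), (1,0), (1,1), (1,2), (2,0), (2,1), (2,2)) is [[-4, -8, -8, 4, 8, 8, 0, 0, 0], [-2, -1, 2, 6, 3, -6, 2, 1, -2], [-4, 1, 10, 16, 5, -22, 6, 3, -6]].
There the 2×2 minor on rows k ∈ {0, 1}, columns (i,j) ∈ {(0,0), (0,1)} is det [[-4, -8], [-2, -1]] = -12 ≠ 0, so this unfolding has rank ≥ 2; CP rank is at least every unfolding rank, so rank(T) ≥ 2. (This is only a lower bound: in general the CP rank may exceed every unfolding rank, so we still need to exhibit 2 rank-1 terms summing to T.)
Upper bound — finding two terms. Write S_k = T[:,:,k] for the frontal slices: S₀ = [[-4, -8, -8], [4, 8, 8], [0, 0, 0]], S₁ = [[-2, -1, 2], [6, 3, -6], [2, 1, -2]], S₂ = [[-4, 1, 10], [16, 5, -22], [6, 3, -6]].
If T = a₁ (x) b₁ (x) c₁ + a₂ (x) b₂ (x) c₂ then each S_k = c₁[k]·a₁b₁ᵀ + c₂[k]·a₂b₂ᵀ. S₀ and S₁ are linearly independent, so a₁b₁ᵀ and a₂b₂ᵀ must span the same plane of matrices: they are the rank-1 matrices of the form x·S₀ + y·S₁.
The 2×2 minor of x·S₀ + y·S₁ on rows {0,1}, columns {0,1} is 24·xy = 24·(y)(x), vanishing at (x:y) = (1:0) and (0:1).
M₁ = S₀ = [[-4, -8, -8], [4, 8, 8], [0, 0, 0]] = (-4)·[1, -1, 0][1, 2, 2]ᵀ and M₂ = S₁ = [[-2, -1, 2], [6, 3, -6], [2, 1, -2]] = −[1, -3, -1][2, 1, -2]ᵀ, so take a₁ = [1, -1, 0], b₁ = [1, 2, 2], a₂ = [1, -3, -1], b₂ = [2, 1, -2].
Each slice is an integer combination of E₁ = a₁b₁ᵀ and E₂ = a₂b₂ᵀ: S₀ = −4·E₁, S₁ = −E₂, S₂ = 2·E₁ − 3·E₂; reading off coefficients, c₁ = [-4, 0, 2] and c₂ = [0, -1, -3].
Hence T = [1, -1, 0] (x) [1, 2, 2] (x) [-4, 0, 2] + [1, -3, -1] (x) [2, 1, -2] (x) [0, -1, -3], so rank(T) ≤ 2.
These bounds meet, so rank(T) = 2.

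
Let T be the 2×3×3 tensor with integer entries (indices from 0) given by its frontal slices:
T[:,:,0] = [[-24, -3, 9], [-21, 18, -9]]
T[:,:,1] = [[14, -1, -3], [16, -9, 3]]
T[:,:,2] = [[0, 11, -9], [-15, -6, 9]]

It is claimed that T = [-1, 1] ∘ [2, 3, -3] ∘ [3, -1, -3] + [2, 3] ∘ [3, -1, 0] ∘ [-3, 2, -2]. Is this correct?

No

Reconstruct entry (0,0,2) from the claimed factors: Σₗ aₗ[0]bₗ[0]cₗ[2] = (-1)·(2)·(-3) + (2)·(3)·(-2) = -6, but T[0,0,2] = 0. The claim is false.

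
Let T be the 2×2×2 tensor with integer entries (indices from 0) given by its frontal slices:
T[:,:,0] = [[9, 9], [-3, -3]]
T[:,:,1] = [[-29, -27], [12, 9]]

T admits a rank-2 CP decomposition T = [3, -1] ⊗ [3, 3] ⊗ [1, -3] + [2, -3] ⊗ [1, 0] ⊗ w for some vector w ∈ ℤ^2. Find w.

Subtract the known terms from T to get the rank-1 residual R = [2, -3] ⊗ [1, 0] ⊗ w, so R[i,j,k] = a[i]·b[j]·w[k]. Pick indices with nonzero a[0]·b[0] = (2)·(1) = 2. Only the fibre through (0,0,·) is needed: R[0,0,:] = T[0,0,:] − Σₗ aₗ[0]bₗ[0]cₗ = [9, -29] − (3)·(3)·[1, -3] = [0, -2]. Then w[k] = R[0,0,k] / 2 for each k, giving w = [0, -2] / 2 = [0, -1].

w = [0, -1]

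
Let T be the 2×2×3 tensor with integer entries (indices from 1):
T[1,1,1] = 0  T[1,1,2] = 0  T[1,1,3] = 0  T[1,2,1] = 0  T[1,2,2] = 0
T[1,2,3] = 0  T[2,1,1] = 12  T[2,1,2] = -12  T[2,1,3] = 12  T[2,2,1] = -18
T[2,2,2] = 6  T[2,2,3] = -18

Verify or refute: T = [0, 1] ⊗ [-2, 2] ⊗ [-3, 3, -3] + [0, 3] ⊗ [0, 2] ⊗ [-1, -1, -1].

Reconstruct entry (2,1,1) from the claimed factors: Σₗ aₗ[2]bₗ[1]cₗ[1] = (1)·(-2)·(-3) + (3)·(0)·(-1) = 6, but T[2,1,1] = 12. The claim is false.

No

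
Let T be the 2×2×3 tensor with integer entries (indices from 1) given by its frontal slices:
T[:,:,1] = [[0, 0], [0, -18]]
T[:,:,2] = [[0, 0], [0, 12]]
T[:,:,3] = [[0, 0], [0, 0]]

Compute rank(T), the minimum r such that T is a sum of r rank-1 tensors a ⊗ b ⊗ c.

Lower bound: T ≠ 0 (e.g. T[2,2,1] = -18), so rank(T) ≥ 1.
Upper bound: the mode-1 fibre T[:,2,1] = [0, -18] gives a = (0, 1) (primitive direction); the mode-2 fibre T[2,:,1] = [0, -18] gives b = (0, 1); then c[k] = T[2,2,k] / (a[2]·b[2]) = [-18, 12, 0] / 1 = (-18, 12, 0).
Expanding (0, 1) ⊗ (0, 1) ⊗ (-18, 12, 0) reproduces all 12 entries of T, so T = (0, 1) ⊗ (0, 1) ⊗ (-18, 12, 0) and rank(T) ≤ 1.
These bounds meet, so rank(T) = 1.

1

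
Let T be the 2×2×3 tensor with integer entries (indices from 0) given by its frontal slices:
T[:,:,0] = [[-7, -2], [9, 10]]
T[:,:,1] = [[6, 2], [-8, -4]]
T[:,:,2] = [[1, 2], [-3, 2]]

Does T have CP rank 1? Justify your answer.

No

The mode-3 unfolding of T (rows indexed by k, columns by (i,j) = (0,0), (0,1), (1,0), (1,1)) is [[-7, -2, 9, 10], [6, 2, -8, -4], [1, 2, -3, 2]].
There the 3×3 minor on rows k ∈ {0, 1, 2}, columns (i,j) ∈ {(0,0), (0,1), (1,1)} is det [[-7, -2, 10], [6, 2, -4], [1, 2, 2]] = 48 ≠ 0, so this unfolding has rank ≥ 3; CP rank is at least every unfolding rank, so rank(T) ≥ 3.
In particular rank(T) ≥ 3 > 1, so T is not rank-1.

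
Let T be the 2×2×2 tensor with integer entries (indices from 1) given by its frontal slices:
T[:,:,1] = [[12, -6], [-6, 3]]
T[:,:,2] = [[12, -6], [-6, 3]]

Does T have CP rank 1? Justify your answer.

If T = a (x) b (x) c then every fibre of T is a multiple of the corresponding factor, so read the factors off the fibres through the nonzero entry T[1,1,1] = 12.
The mode-1 fibre T[:,1,1] = [12, -6] gives a = [2, -1] (primitive direction); the mode-2 fibre T[1,:,1] = [12, -6] gives b = [2, -1]; then c[k] = T[1,1,k] / (a[1]·b[1]) = [12, 12] / 4 = [3, 3].
Expanding [2, -1] (x) [2, -1] (x) [3, 3] reproduces all 8 entries of T, so T = [2, -1] (x) [2, -1] (x) [3, 3] and rank(T) ≤ 1.
Equivalently every frontal slice T[:,:,k] is c[k] times the rank-1 matrix [2, -1] (x) [2, -1]. So T has rank 1 (it is nonzero).

Yes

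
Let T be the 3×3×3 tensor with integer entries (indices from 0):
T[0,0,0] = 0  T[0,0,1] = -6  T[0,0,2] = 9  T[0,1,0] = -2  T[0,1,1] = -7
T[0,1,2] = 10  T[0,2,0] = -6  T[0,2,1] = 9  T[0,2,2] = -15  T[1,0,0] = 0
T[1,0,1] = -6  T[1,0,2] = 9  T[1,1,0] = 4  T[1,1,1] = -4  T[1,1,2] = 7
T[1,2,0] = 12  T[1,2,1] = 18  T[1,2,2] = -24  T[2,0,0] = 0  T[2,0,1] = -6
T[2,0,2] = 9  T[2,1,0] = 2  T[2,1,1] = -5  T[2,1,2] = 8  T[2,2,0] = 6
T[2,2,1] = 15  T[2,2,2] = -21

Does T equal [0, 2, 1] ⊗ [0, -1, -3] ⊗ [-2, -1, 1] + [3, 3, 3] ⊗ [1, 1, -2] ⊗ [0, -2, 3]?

Reconstruct entry (0,1,0) from the claimed factors: Σₗ aₗ[0]bₗ[1]cₗ[0] = (0)·(-1)·(-2) + (3)·(1)·(0) = 0, but T[0,1,0] = -2. The claim is false.

No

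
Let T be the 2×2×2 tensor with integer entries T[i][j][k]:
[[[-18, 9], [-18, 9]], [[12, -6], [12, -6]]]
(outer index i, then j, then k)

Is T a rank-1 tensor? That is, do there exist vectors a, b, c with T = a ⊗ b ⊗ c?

Yes

If T = a ⊗ b ⊗ c then every fibre of T is a multiple of the corresponding factor, so read the factors off the fibres through the nonzero entry T[0,0,0] = -18.
The mode-1 fibre T[:,0,0] = [-18, 12] gives a = [3, -2] (primitive direction); the mode-2 fibre T[0,:,0] = [-18, -18] gives b = [1, 1]; then c[k] = T[0,0,k] / (a[0]·b[0]) = [-18, 9] / 3 = [-6, 3].
Expanding [3, -2] ⊗ [1, 1] ⊗ [-6, 3] reproduces all 8 entries of T, so T = [3, -2] ⊗ [1, 1] ⊗ [-6, 3] and rank(T) ≤ 1.
Equivalently every frontal slice T[:,:,k] is c[k] times the rank-1 matrix [3, -2] ⊗ [1, 1]. So T has rank 1 (it is nonzero).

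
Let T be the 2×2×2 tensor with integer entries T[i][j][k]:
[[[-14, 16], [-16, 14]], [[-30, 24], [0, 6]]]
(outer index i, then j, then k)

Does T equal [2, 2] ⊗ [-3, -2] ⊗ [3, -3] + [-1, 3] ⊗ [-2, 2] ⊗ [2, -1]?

Yes

Reconstruct entrywise from the claimed factors. For example, T[0,1,0] = -16 and Σₗ aₗ[0]bₗ[1]cₗ[0] = (2)·(-2)·(3) + (-1)·(2)·(2) = -16; checking all 8 entries, every one matches. The claim holds.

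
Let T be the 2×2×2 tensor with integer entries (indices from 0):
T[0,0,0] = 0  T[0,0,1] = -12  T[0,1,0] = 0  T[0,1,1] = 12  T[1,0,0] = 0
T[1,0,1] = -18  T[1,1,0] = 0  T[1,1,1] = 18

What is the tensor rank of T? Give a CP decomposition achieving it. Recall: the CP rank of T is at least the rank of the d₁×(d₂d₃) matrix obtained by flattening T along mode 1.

rank(T) = 1

Lower bound: T ≠ 0 (e.g. T[0,0,1] = -12), so rank(T) ≥ 1.
Upper bound: the mode-1 fibre T[:,0,1] = [-12, -18] gives a = [2, 3] (primitive direction); the mode-2 fibre T[0,:,1] = [-12, 12] gives b = [1, -1]; then c[k] = T[0,0,k] / (a[0]·b[0]) = [0, -12] / 2 = [0, -6].
Expanding [2, 3] ⊗ [1, -1] ⊗ [0, -6] reproduces all 8 entries of T, so T = [2, 3] ⊗ [1, -1] ⊗ [0, -6] and rank(T) ≤ 1.
These bounds meet, so rank(T) = 1.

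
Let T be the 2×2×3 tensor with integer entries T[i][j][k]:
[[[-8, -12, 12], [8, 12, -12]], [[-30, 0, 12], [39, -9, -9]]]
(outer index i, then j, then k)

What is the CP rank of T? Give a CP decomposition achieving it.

rank(T) = 2

Lower bound: in the mode-3 unfolding of T (rows indexed by k, columns by (i,j)) the 2×2 minor on rows k ∈ {0, 1}, columns (i,j) ∈ {(0,0), (1,0)} is det [[-8, -30], [-12, 0]] = -360 ≠ 0, so that unfolding has rank ≥ 2 and hence rank(T) ≥ 2 (CP rank is at least every unfolding rank, though it can be larger).
Upper bound: with S_k = T[:,:,k], the two rank-1 terms a₁b₁ᵀ, a₂b₂ᵀ are the rank-1 members of the pencil x·S₀ + y·S₁.
det(x·S₀ + y·S₁) is −72·x² − 36·xy + 108·y² = (-36)·(2·x + 3·y)(x − y), vanishing at (x:y) = (3:-2) and (1:1).
M₁ = 3·S₀ − 2·S₁ = [[0, 0], [-90, 135]] = (-45)·[0, 1][2, -3]ᵀ and M₂ = S₀ + S₁ = [[-20, 20], [-30, 30]] = (-10)·[2, 3][1, -1]ᵀ, so take a₁ = [0, 1], b₁ = [2, -3], a₂ = [2, 3], b₂ = [1, -1].
Each slice is an integer combination of E₁ = a₁b₁ᵀ and E₂ = a₂b₂ᵀ: S₀ = −9·E₁ − 4·E₂, S₁ = 9·E₁ − 6·E₂, S₂ = −3·E₁ + 6·E₂; reading off coefficients, c₁ = [-9, 9, -3] and c₂ = [-4, -6, 6].
Hence T = [0, 1] ⊗ [2, -3] ⊗ [-9, 9, -3] + [2, 3] ⊗ [1, -1] ⊗ [-4, -6, 6], so rank(T) ≤ 2.
These bounds meet, so rank(T) = 2.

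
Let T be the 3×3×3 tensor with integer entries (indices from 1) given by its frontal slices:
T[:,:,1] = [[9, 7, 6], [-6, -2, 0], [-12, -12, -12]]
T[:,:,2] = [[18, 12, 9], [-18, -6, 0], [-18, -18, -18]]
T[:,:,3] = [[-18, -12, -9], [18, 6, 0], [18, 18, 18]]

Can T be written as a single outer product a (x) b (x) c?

The mode-2 unfolding of T (rows indexed by j, columns by (i,k) = (1,1), (1,2), (1,3), (2,1), (2,2), (2,3), (3,1), (3,2), (3,3)) is [[9, 18, -18, -6, -18, 18, -12, -18, 18], [7, 12, -12, -2, -6, 6, -12, -18, 18], [6, 9, -9, 0, 0, 0, -12, -18, 18]].
There the 2×2 minor on rows j ∈ {1, 2}, columns (i,k) ∈ {(1,1), (1,2)} is det [[9, 18], [7, 12]] = -18 ≠ 0, so this unfolding has rank ≥ 2; CP rank is at least every unfolding rank, so rank(T) ≥ 2.
In particular rank(T) ≥ 2 > 1, so T is not rank-1.

No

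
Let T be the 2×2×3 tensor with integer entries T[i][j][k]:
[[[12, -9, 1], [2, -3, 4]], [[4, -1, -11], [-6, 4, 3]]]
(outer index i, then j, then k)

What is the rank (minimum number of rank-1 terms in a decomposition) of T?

3

Lower bound: the mode-3 unfolding of T (rows indexed by k, columns by (i,j) = (0,0), (0,1), (1,0), (1,1)) is [[12, 2, 4, -6], [-9, -3, -1, 4], [1, 4, -11, 3]].
There the 3×3 minor on rows k ∈ {0, 1, 2}, columns (i,j) ∈ {(0,0), (0,1), (1,0)} is det [[12, 2, 4], [-9, -3, -1], [1, 4, -11]] = 112 ≠ 0, so this unfolding has rank ≥ 3; CP rank is at least every unfolding rank, so rank(T) ≥ 3. (This is only a lower bound: in general the CP rank may exceed every unfolding rank, so we still need to exhibit 3 rank-1 terms summing to T.)
Upper bound: T is a sum of 3 rank-1 terms, T = (1, -1) ⊗ (1, 0) ⊗ (0, 1, 1) + (1, 2) ⊗ (2, -1) ⊗ (2, -1, -2) + (2, -1) ⊗ (2, 1) ⊗ (2, -2, 1) (written with every a and b primitive with positive leading entry and the scale carried by c; CP decompositions are not unique, and this one is verified by expanding entrywise), so rank(T) ≤ 3.
These bounds meet, so rank(T) = 3.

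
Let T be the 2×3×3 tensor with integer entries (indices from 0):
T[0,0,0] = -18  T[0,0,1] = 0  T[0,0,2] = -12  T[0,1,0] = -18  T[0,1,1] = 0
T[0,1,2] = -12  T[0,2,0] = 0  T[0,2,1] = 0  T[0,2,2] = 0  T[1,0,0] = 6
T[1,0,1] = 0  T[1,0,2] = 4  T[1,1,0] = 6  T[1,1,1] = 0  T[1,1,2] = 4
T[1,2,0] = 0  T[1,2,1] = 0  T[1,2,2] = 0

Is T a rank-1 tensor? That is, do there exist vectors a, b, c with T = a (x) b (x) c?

Yes

The mode-1 fibre T[:,0,0] = [-18, 6] gives a = [3, -1] (primitive direction); the mode-2 fibre T[0,:,0] = [-18, -18, 0] gives b = [1, 1, 0]; then c[k] = T[0,0,k] / (a[0]·b[0]) = [-18, 0, -12] / 3 = [-6, 0, -4].
Expanding [3, -1] (x) [1, 1, 0] (x) [-6, 0, -4] reproduces all 18 entries of T, so T = [3, -1] (x) [1, 1, 0] (x) [-6, 0, -4] and rank(T) ≤ 1.
Equivalently every frontal slice T[:,:,k] is c[k] times the rank-1 matrix [3, -1] (x) [1, 1, 0]. So T has rank 1 (it is nonzero).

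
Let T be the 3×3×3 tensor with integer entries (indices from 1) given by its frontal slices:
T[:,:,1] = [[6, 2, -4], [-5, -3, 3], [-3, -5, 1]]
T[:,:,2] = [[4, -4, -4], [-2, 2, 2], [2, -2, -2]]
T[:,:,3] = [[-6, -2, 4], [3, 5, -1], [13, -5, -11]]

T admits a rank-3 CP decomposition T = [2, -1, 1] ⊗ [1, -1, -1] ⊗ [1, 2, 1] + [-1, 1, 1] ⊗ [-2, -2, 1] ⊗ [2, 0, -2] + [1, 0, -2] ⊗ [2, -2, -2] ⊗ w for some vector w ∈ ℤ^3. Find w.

w = [0, 0, -2]

Subtract the known terms from T to get the rank-1 residual R = [1, 0, -2] ⊗ [2, -2, -2] ⊗ w, so R[i,j,k] = a[i]·b[j]·w[k]. Pick indices with nonzero a[1]·b[1] = (1)·(2) = 2. Only the fibre through (1,1,·) is needed: R[1,1,:] = T[1,1,:] − Σₗ aₗ[1]bₗ[1]cₗ = [6, 4, -6] − (2)·(1)·[1, 2, 1] − (-1)·(-2)·[2, 0, -2] = [0, 0, -4]. Then w[k] = R[1,1,k] / 2 for each k, giving w = [0, 0, -4] / 2 = [0, 0, -2].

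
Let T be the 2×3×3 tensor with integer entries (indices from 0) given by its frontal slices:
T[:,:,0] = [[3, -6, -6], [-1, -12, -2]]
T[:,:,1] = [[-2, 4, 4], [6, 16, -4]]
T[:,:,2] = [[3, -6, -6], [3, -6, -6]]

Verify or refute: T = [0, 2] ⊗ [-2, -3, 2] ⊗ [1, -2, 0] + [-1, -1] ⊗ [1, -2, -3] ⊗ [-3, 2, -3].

No

Reconstruct entry (0,2,0) from the claimed factors: Σₗ aₗ[0]bₗ[2]cₗ[0] = (0)·(2)·(1) + (-1)·(-3)·(-3) = -9, but T[0,2,0] = -6. The claim is false.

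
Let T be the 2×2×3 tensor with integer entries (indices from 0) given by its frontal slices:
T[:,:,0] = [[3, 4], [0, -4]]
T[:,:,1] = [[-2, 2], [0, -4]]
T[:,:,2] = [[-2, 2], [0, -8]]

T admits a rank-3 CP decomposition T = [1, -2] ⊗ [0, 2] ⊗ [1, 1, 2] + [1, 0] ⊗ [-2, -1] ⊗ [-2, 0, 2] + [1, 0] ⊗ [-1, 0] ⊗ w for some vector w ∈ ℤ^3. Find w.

w = [1, 2, -2]

Subtract the known terms from T to get the rank-1 residual R = [1, 0] ⊗ [-1, 0] ⊗ w, so R[i,j,k] = a[i]·b[j]·w[k]. Pick indices with nonzero a[0]·b[0] = (1)·(-1) = -1. Only the fibre through (0,0,·) is needed: R[0,0,:] = T[0,0,:] − Σₗ aₗ[0]bₗ[0]cₗ = [3, -2, -2] − (1)·(0)·[1, 1, 2] − (1)·(-2)·[-2, 0, 2] = [-1, -2, 2]. Then w[k] = R[0,0,k] / -1 for each k, giving w = [-1, -2, 2] / -1 = [1, 2, -2].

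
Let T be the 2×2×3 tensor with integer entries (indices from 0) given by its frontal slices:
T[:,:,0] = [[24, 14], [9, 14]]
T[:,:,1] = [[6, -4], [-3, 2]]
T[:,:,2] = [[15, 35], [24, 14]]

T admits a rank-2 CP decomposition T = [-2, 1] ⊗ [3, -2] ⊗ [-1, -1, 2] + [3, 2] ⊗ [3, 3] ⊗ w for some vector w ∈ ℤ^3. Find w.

w = [2, 0, 3]

Subtract the known terms from T to get the rank-1 residual R = [3, 2] ⊗ [3, 3] ⊗ w, so R[i,j,k] = a[i]·b[j]·w[k]. Pick indices with nonzero a[0]·b[0] = (3)·(3) = 9. Only the fibre through (0,0,·) is needed: R[0,0,:] = T[0,0,:] − Σₗ aₗ[0]bₗ[0]cₗ = [24, 6, 15] − (-2)·(3)·[-1, -1, 2] = [18, 0, 27]. Then w[k] = R[0,0,k] / 9 for each k, giving w = [18, 0, 27] / 9 = [2, 0, 3].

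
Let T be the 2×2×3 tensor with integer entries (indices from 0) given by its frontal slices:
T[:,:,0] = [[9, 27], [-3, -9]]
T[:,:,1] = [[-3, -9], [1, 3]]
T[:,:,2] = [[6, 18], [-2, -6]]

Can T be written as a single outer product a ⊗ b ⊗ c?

If T = a ⊗ b ⊗ c then every fibre of T is a multiple of the corresponding factor, so read the factors off the fibres through the nonzero entry T[0,0,0] = 9.
The mode-1 fibre T[:,0,0] = [9, -3] gives a = (3, -1) (primitive direction); the mode-2 fibre T[0,:,0] = [9, 27] gives b = (1, 3); then c[k] = T[0,0,k] / (a[0]·b[0]) = [9, -3, 6] / 3 = (3, -1, 2).
Expanding (3, -1) ⊗ (1, 3) ⊗ (3, -1, 2) reproduces all 12 entries of T, so T = (3, -1) ⊗ (1, 3) ⊗ (3, -1, 2) and rank(T) ≤ 1.
Equivalently every frontal slice T[:,:,k] is c[k] times the rank-1 matrix (3, -1) ⊗ (1, 3). So T has rank 1 (it is nonzero).

Yes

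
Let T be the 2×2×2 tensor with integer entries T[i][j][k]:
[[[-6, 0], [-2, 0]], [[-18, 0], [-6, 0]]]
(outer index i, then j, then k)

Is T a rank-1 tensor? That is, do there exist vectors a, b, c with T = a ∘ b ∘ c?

Yes

If T = a ∘ b ∘ c then every fibre of T is a multiple of the corresponding factor, so read the factors off the fibres through the nonzero entry T[0,0,0] = -6.
The mode-1 fibre T[:,0,0] = [-6, -18] gives a = [1, 3] (primitive direction); the mode-2 fibre T[0,:,0] = [-6, -2] gives b = [3, 1]; then c[k] = T[0,0,k] / (a[0]·b[0]) = [-6, 0] / 3 = [-2, 0].
Expanding [1, 3] ∘ [3, 1] ∘ [-2, 0] reproduces all 8 entries of T, so T = [1, 3] ∘ [3, 1] ∘ [-2, 0] and rank(T) ≤ 1.
Equivalently every frontal slice T[:,:,k] is c[k] times the rank-1 matrix [1, 3] ∘ [3, 1]. So T has rank 1 (it is nonzero).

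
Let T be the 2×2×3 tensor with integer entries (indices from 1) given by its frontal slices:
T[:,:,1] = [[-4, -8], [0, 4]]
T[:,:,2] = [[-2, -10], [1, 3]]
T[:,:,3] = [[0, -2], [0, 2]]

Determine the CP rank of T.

3

Lower bound: in the mode-3 unfolding of T (rows indexed by k, columns by (i,j)) the 3×3 minor on rows k ∈ {1, 2, 3}, columns (i,j) ∈ {(1,1), (1,2), (2,1)} is det [[-4, -8, 0], [-2, -10, 1], [0, -2, 0]] = -8 ≠ 0, so that unfolding has rank ≥ 3 and hence rank(T) ≥ 3 (CP rank is at least every unfolding rank, though it can be larger).
Upper bound: T is a sum of 3 rank-1 terms, T = [1, -1] ⊗ [0, 1] ⊗ [-4, -4, -2] + [1, 0] ⊗ [1, 1] ⊗ [-4, -4, 0] + [2, 1] ⊗ [1, -1] ⊗ [0, 1, 0] (written with every a and b primitive with positive leading entry and the scale carried by c; CP decompositions are not unique, and this one is verified by expanding entrywise), so rank(T) ≤ 3.
These bounds meet, so rank(T) = 3.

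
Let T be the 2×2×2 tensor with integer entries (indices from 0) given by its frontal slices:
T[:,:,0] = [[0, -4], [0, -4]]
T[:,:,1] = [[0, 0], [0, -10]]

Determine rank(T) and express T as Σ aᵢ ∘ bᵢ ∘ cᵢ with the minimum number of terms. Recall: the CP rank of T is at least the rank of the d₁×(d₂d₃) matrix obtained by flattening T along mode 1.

rank(T) = 2

Lower bound: the mode-3 unfolding of T (rows indexed by k, columns by (i,j) = (0,0), (0,1), (1,0), (1,1)) is [[0, -4, 0, -4], [0, 0, 0, -10]].
There the 2×2 minor on rows k ∈ {0, 1}, columns (i,j) ∈ {(0,1), (1,1)} is det [[-4, -4], [0, -10]] = 40 ≠ 0, so this unfolding has rank ≥ 2; CP rank is at least every unfolding rank, so rank(T) ≥ 2. (This is only a lower bound: in general the CP rank may exceed every unfolding rank, so we still need to exhibit 2 rank-1 terms summing to T.)
Upper bound — finding two terms. Every mode-2 slice of T is a multiple of one matrix: T[:,j,:] = b[j]·M with b = [0, 1] and M = [[-4, 0], [-4, -10]] (rows indexed by i, columns by k). So it suffices to write M as a sum of two rank-1 matrices.
Splitting M by its rows (i = 0, 1), M = [1, 0][-4, 0]ᵀ + [0, 1][-4, -10]ᵀ.
Hence T = [1, 0] ∘ [0, 1] ∘ [-4, 0] + [0, 1] ∘ [0, 1] ∘ [-4, -10], so rank(T) ≤ 2.
These bounds meet, so rank(T) = 2.
Check entry T[1,1,1] = -10: (0)·(1)·(0) + (1)·(1)·(-10) = -10.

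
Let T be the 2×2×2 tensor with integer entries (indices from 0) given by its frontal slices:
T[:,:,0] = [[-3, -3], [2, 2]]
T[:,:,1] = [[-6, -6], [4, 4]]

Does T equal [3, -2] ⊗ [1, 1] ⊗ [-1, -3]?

No

Reconstruct entry (0,0,1) from the claimed factors: Σₗ aₗ[0]bₗ[0]cₗ[1] = (3)·(1)·(-3) = -9, but T[0,0,1] = -6. The claim is false.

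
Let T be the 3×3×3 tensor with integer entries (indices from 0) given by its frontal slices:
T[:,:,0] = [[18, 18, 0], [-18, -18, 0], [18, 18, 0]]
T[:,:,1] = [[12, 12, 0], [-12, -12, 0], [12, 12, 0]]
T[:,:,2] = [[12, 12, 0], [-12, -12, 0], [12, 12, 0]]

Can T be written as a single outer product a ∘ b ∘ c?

If T = a ∘ b ∘ c then every fibre of T is a multiple of the corresponding factor, so read the factors off the fibres through the nonzero entry T[0,0,0] = 18.
The mode-1 fibre T[:,0,0] = [18, -18, 18] gives a = [1, -1, 1] (primitive direction); the mode-2 fibre T[0,:,0] = [18, 18, 0] gives b = [1, 1, 0]; then c[k] = T[0,0,k] / (a[0]·b[0]) = [18, 12, 12] / 1 = [18, 12, 12].
Expanding [1, -1, 1] ∘ [1, 1, 0] ∘ [18, 12, 12] reproduces all 27 entries of T, so T = [1, -1, 1] ∘ [1, 1, 0] ∘ [18, 12, 12] and rank(T) ≤ 1.
Equivalently every frontal slice T[:,:,k] is c[k] times the rank-1 matrix [1, -1, 1] ∘ [1, 1, 0]. So T has rank 1 (it is nonzero).

Yes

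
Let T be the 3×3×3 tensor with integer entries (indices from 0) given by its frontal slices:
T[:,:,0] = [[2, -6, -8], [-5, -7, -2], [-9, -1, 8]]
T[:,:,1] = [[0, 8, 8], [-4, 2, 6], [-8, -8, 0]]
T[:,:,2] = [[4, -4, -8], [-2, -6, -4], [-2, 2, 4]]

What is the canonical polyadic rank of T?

Lower bound: the mode-3 unfolding of T (rows indexed by k, columns by (i,j) = (0,0), (0,1), (0,2), (1,0), (1,1), (1,2), (2,0), (2,1), (2,2)) is [[2, -6, -8, -5, -7, -2, -9, -1, 8], [0, 8, 8, -4, 2, 6, -8, -8, 0], [4, -4, -8, -2, -6, -4, -2, 2, 4]].
There the 3×3 minor on rows k ∈ {0, 1, 2}, columns (i,j) ∈ {(0,0), (0,1), (1,0)} is det [[2, -6, -5], [0, 8, -4], [4, -4, -2]] = 192 ≠ 0, so this unfolding has rank ≥ 3; CP rank is at least every unfolding rank, so rank(T) ≥ 3. (Unfolding ranks only ever bound the CP rank from below — rank(T) can be strictly larger than all of them — so the matching upper bound has to come from an explicit 3-term decomposition.)
Upper bound: T is a sum of 3 rank-1 terms, T = [0, 1, 2] ⊗ [2, 1, -1] ⊗ [-2, -2, 0] + [2, -1, -1] ⊗ [1, 1, 0] ⊗ [1, 0, 2] + [2, 1, -1] ⊗ [0, 1, 1] ⊗ [-4, 4, -4] (written with every a and b primitive with positive leading entry and the scale carried by c; CP decompositions are not unique, and this one is verified by expanding entrywise), so rank(T) ≤ 3.
These bounds meet, so rank(T) = 3.

3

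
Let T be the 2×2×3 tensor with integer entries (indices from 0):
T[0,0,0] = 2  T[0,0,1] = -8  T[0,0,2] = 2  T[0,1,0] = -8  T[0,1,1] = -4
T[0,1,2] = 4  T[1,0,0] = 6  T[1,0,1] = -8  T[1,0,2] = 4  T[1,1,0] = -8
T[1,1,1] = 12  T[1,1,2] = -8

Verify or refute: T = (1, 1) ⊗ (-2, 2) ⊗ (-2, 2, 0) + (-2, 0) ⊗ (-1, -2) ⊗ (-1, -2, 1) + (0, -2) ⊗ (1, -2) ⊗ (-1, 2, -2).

Yes

Reconstruct entrywise from the claimed factors. For example, T[0,1,0] = -8 and Σₗ aₗ[0]bₗ[1]cₗ[0] = (1)·(2)·(-2) + (-2)·(-2)·(-1) + (0)·(-2)·(-1) = -8; checking all 12 entries, every one matches. The claim holds.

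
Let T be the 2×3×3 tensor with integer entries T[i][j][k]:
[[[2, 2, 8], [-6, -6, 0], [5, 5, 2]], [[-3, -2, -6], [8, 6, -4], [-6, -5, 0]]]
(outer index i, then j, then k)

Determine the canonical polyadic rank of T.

3

Lower bound: the mode-3 unfolding of T (rows indexed by k, columns by (i,j) = (0,0), (0,1), (0,2), (1,0), (1,1), (1,2)) is [[2, -6, 5, -3, 8, -6], [2, -6, 5, -2, 6, -5], [8, 0, 2, -6, -4, 0]].
There the 3×3 minor on rows k ∈ {0, 1, 2}, columns (i,j) ∈ {(0,0), (0,1), (1,0)} is det [[2, -6, -3], [2, -6, -2], [8, 0, -6]] = -48 ≠ 0, so this unfolding has rank ≥ 3; CP rank is at least every unfolding rank, so rank(T) ≥ 3. (Unfolding ranks only ever bound the CP rank from below — rank(T) can be strictly larger than all of them — so the matching upper bound has to come from an explicit 3-term decomposition.)
Upper bound: T is a sum of 3 rank-1 terms, T = [0, 1] ⊗ [1, -2, 1] ⊗ [-1, 0, 2] + [1, -1] ⊗ [1, -1, 1] ⊗ [4, 4, 4] + [1, -1] ⊗ [2, 2, -1] ⊗ [-1, -1, 2] (one valid choice — decompositions are not unique — normalised so each a, b is primitive with positive first nonzero entry; check it by expanding all entries), so rank(T) ≤ 3.
These bounds meet, so rank(T) = 3.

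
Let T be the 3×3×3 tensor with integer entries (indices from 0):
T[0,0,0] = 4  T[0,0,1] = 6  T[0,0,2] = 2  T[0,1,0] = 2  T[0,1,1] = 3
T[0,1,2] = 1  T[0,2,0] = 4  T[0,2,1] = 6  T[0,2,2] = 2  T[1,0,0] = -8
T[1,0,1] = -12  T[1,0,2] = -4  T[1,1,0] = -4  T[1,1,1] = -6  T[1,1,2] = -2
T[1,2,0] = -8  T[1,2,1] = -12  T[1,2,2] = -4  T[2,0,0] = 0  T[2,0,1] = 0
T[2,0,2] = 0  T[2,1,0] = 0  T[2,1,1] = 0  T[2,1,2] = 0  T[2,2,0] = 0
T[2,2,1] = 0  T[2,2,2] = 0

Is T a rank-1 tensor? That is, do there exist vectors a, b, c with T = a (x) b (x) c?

Yes

If T = a (x) b (x) c then every fibre of T is a multiple of the corresponding factor, so read the factors off the fibres through the nonzero entry T[0,0,0] = 4.
The mode-1 fibre T[:,0,0] = [4, -8, 0] gives a = [1, -2, 0] (primitive direction); the mode-2 fibre T[0,:,0] = [4, 2, 4] gives b = [2, 1, 2]; then c[k] = T[0,0,k] / (a[0]·b[0]) = [4, 6, 2] / 2 = [2, 3, 1].
Expanding [1, -2, 0] (x) [2, 1, 2] (x) [2, 3, 1] reproduces all 27 entries of T, so T = [1, -2, 0] (x) [2, 1, 2] (x) [2, 3, 1] and rank(T) ≤ 1.
Equivalently every frontal slice T[:,:,k] is c[k] times the rank-1 matrix [1, -2, 0] (x) [2, 1, 2]. So T has rank 1 (it is nonzero).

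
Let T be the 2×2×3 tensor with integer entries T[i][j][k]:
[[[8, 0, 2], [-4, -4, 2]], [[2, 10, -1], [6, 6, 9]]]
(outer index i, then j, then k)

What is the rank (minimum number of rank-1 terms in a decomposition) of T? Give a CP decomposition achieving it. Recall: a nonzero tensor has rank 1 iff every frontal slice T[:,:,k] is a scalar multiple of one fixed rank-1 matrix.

Lower bound: the mode-3 unfolding of T (rows indexed by k, columns by (i,j) = (0,0), (0,1), (1,0), (1,1)) is [[8, -4, 2, 6], [0, -4, 10, 6], [2, 2, -1, 9]].
There the 3×3 minor on rows k ∈ {0, 1, 2}, columns (i,j) ∈ {(0,0), (0,1), (1,0)} is det [[8, -4, 2], [0, -4, 10], [2, 2, -1]] = -192 ≠ 0, so this unfolding has rank ≥ 3; CP rank is at least every unfolding rank, so rank(T) ≥ 3. (Unfolding ranks only ever bound the CP rank from below — rank(T) can be strictly larger than all of them — so the matching upper bound has to come from an explicit 3-term decomposition.)
Upper bound: T is a sum of 3 rank-1 terms, T = [0, 1] ⊗ [1, 2] ⊗ [4, 4, 4] + [1, -1] ⊗ [1, 0] ⊗ [4, -4, 4] + [2, 1] ⊗ [1, -1] ⊗ [2, 2, -1] (one valid choice — decompositions are not unique — normalised so each a, b is primitive with positive first nonzero entry; check it by expanding all entries), so rank(T) ≤ 3.
These bounds meet, so rank(T) = 3.

rank(T) = 3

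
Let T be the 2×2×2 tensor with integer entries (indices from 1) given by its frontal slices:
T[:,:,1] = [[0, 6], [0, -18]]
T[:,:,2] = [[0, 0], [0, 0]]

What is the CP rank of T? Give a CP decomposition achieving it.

Lower bound: T ≠ 0 (e.g. T[1,2,1] = 6), so rank(T) ≥ 1.
Upper bound: the mode-1 fibre T[:,2,1] = [6, -18] gives a = [1, -3] (primitive direction); the mode-2 fibre T[1,:,1] = [0, 6] gives b = [0, 1]; then c[k] = T[1,2,k] / (a[1]·b[2]) = [6, 0] / 1 = [6, 0].
Expanding [1, -3] ⊗ [0, 1] ⊗ [6, 0] reproduces all 8 entries of T, so T = [1, -3] ⊗ [0, 1] ⊗ [6, 0] and rank(T) ≤ 1.
These bounds meet, so rank(T) = 1.

rank(T) = 1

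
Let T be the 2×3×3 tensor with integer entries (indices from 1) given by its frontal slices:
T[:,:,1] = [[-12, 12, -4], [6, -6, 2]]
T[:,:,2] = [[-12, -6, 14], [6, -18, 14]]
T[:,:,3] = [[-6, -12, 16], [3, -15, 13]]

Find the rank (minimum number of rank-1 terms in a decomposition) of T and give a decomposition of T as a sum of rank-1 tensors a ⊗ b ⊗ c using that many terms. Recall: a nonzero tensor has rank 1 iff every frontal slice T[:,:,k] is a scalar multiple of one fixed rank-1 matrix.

rank(T) = 2

Lower bound: the mode-3 unfolding of T (rows indexed by k, columns by (i,j) = (1,1), (1,2), (1,3), (2,1), (2,2), (2,3)) is [[-12, 12, -4, 6, -6, 2], [-12, -6, 14, 6, -18, 14], [-6, -12, 16, 3, -15, 13]].
There the 2×2 minor on rows k ∈ {1, 2}, columns (i,j) ∈ {(1,1), (1,2)} is det [[-12, 12], [-12, -6]] = 216 ≠ 0, so this unfolding has rank ≥ 2; CP rank is at least every unfolding rank, so rank(T) ≥ 2. (Unfolding ranks only ever bound the CP rank from below — rank(T) can be strictly larger than all of them — so the matching upper bound has to come from an explicit 2-term decomposition.)
Upper bound — finding two terms. Write S_k = T[:,:,k] for the frontal slices: S₁ = [[-12, 12, -4], [6, -6, 2]], S₂ = [[-12, -6, 14], [6, -18, 14]], S₃ = [[-6, -12, 16], [3, -15, 13]].
If T = a₁ ⊗ b₁ ⊗ c₁ + a₂ ⊗ b₂ ⊗ c₂ then each S_k = c₁[k]·a₁b₁ᵀ + c₂[k]·a₂b₂ᵀ. S₁ and S₂ are linearly independent, so a₁b₁ᵀ and a₂b₂ᵀ must span the same plane of matrices: they are the rank-1 matrices of the form x·S₁ + y·S₂.
The 2×2 minor of x·S₁ + y·S₂ on rows {1,2}, columns {1,2} is 252·xy + 252·y² = 252·(y)(x + y), vanishing at (x:y) = (1:0) and (1:-1).
M₁ = S₁ = [[-12, 12, -4], [6, -6, 2]] = (-2)·[2, -1][3, -3, 1]ᵀ and M₂ = S₁ − S₂ = [[0, 18, -18], [0, 12, -12]] = 6·[3, 2][0, 1, -1]ᵀ, so take a₁ = [2, -1], b₁ = [3, -3, 1], a₂ = [3, 2], b₂ = [0, 1, -1].
Each slice is an integer combination of E₁ = a₁b₁ᵀ and E₂ = a₂b₂ᵀ: S₁ = −2·E₁, S₂ = −2·E₁ − 6·E₂, S₃ = −E₁ − 6·E₂; reading off coefficients, c₁ = [-2, -2, -1] and c₂ = [0, -6, -6].
Hence T = [2, -1] ⊗ [3, -3, 1] ⊗ [-2, -2, -1] + [3, 2] ⊗ [0, 1, -1] ⊗ [0, -6, -6], so rank(T) ≤ 2.
These bounds meet, so rank(T) = 2.
Check entry T[2,1,2] = 6: (-1)·(3)·(-2) + (2)·(0)·(-6) = 6.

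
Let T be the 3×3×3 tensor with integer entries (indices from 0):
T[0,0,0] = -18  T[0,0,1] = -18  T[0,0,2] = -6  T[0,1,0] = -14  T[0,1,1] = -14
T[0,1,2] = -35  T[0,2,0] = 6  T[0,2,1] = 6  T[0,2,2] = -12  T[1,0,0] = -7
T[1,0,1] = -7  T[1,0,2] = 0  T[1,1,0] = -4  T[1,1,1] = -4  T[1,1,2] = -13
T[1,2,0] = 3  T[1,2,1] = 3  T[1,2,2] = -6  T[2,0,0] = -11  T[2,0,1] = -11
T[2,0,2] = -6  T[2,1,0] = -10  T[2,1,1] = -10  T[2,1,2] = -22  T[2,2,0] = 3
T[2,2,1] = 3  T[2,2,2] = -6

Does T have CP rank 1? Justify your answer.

No

The mode-2 unfolding of T (rows indexed by j, columns by (i,k) = (0,0), (0,1), (0,2), (1,0), (1,1), (1,2), (2,0), (2,1), (2,2)) is [[-18, -18, -6, -7, -7, 0, -11, -11, -6], [-14, -14, -35, -4, -4, -13, -10, -10, -22], [6, 6, -12, 3, 3, -6, 3, 3, -6]].
There the 2×2 minor on rows j ∈ {0, 1}, columns (i,k) ∈ {(0,0), (0,2)} is det [[-18, -6], [-14, -35]] = 546 ≠ 0, so this unfolding has rank ≥ 2; CP rank is at least every unfolding rank, so rank(T) ≥ 2.
In particular rank(T) ≥ 2 > 1, so T is not rank-1.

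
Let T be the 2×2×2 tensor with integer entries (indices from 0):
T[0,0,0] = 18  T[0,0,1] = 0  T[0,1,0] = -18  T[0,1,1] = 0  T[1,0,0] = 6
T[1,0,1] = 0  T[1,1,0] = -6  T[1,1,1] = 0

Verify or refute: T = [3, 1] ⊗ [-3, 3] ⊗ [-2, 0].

Yes

Reconstruct entrywise from the claimed factors. For example, T[1,0,1] = 0 and Σₗ aₗ[1]bₗ[0]cₗ[1] = (1)·(-3)·(0) = 0; checking all 8 entries, every one matches. The claim holds.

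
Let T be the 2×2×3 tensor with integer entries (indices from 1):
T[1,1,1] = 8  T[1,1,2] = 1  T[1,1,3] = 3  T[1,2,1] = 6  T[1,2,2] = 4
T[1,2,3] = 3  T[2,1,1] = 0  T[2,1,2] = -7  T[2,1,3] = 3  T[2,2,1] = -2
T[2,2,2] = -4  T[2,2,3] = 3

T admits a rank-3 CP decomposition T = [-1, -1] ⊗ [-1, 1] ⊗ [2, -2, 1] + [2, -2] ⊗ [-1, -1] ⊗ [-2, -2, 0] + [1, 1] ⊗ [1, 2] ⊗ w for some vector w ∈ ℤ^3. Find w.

Subtract the known terms from T to get the rank-1 residual R = [1, 1] ⊗ [1, 2] ⊗ w, so R[i,j,k] = a[i]·b[j]·w[k]. Pick indices with nonzero a[1]·b[1] = (1)·(1) = 1. Only the fibre through (1,1,·) is needed: R[1,1,:] = T[1,1,:] − Σₗ aₗ[1]bₗ[1]cₗ = [8, 1, 3] − (-1)·(-1)·[2, -2, 1] − (2)·(-1)·[-2, -2, 0] = [2, -1, 2]. Then w[k] = R[1,1,k] / 1 for each k, giving w = [2, -1, 2] / 1 = [2, -1, 2].

w = [2, -1, 2]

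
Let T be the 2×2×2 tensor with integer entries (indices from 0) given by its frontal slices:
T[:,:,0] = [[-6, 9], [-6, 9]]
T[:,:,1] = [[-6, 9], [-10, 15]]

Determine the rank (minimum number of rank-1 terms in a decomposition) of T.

Lower bound: in the mode-3 unfolding of T (rows indexed by k, columns by (i,j)) the 2×2 minor on rows k ∈ {0, 1}, columns (i,j) ∈ {(0,0), (1,0)} is det [[-6, -6], [-6, -10]] = 24 ≠ 0, so that unfolding has rank ≥ 2 and hence rank(T) ≥ 2 (CP rank is at least every unfolding rank, though it can be larger).
Upper bound: T[:,j,:] = b[j]·M for every slice, with b = (2, -3) and M = [[-3, -3], [-3, -5]] (rows i, columns k).
Splitting M by its rows (i = 0, 1), M = (1, 0)(-3, -3)ᵀ + (0, 1)(-3, -5)ᵀ.
Hence T = (1, 0) ∘ (2, -3) ∘ (-3, -3) + (0, 1) ∘ (2, -3) ∘ (-3, -5), so rank(T) ≤ 2.
These bounds meet, so rank(T) = 2.

2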